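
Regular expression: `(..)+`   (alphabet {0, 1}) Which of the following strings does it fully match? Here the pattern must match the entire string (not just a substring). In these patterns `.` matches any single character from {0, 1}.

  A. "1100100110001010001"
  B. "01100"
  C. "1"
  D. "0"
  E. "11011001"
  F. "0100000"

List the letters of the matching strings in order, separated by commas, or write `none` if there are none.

A → no match
B → no match
C → no match
D → no match
E → match
F → no match

E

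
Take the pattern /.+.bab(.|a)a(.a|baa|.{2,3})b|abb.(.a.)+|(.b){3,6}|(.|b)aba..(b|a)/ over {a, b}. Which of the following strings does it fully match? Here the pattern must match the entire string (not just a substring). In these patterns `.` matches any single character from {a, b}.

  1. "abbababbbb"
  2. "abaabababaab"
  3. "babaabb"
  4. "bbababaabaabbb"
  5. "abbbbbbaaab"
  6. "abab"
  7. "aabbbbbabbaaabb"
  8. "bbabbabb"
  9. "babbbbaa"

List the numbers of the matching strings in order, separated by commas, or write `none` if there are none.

1. "abbababbbb" → no match
2. "abaabababaab" → no match
3. "babaabb" → match
4 → no match
5. "abbbbbbaaab" → no match
6. "abab" → no match
7 → match
8. "bbabbabb" → no match
9. "babbbbaa" → no match

3, 7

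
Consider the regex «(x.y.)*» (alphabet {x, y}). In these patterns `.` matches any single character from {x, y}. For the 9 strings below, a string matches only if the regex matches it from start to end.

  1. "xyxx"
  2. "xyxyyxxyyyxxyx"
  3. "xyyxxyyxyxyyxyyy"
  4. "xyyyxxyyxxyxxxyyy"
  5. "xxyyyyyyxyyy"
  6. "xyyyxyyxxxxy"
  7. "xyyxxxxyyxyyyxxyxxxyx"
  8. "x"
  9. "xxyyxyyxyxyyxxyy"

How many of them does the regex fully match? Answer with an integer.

1. "xyxx" → no match
2 → no match
3 → no match
4 → no match
5. "xxyyyyyyxyyy" → no match
6. "xyyyxyyxxxxy" → no match
7 → no match
8. "x" → no match
9 → no match
Total matched: 0

0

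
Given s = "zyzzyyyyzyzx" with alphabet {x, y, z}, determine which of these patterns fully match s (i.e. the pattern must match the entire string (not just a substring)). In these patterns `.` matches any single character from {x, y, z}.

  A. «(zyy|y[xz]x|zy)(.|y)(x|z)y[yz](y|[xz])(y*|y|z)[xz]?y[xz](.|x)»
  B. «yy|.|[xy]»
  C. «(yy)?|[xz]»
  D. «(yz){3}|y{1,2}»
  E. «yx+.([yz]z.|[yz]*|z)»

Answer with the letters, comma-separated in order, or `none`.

A

A → match
B → no match
C → no match
D → no match
E → no match — must start with "yx"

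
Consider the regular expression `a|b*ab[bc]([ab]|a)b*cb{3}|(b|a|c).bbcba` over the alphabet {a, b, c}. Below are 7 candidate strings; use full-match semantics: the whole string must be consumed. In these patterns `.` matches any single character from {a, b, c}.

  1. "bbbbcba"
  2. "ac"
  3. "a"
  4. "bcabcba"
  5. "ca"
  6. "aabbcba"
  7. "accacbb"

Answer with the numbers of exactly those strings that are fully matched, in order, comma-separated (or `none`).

1, 3, 6

1 → match
2 → no match
3 → match
4 → no match
5 → no match
6 → match
7 → no match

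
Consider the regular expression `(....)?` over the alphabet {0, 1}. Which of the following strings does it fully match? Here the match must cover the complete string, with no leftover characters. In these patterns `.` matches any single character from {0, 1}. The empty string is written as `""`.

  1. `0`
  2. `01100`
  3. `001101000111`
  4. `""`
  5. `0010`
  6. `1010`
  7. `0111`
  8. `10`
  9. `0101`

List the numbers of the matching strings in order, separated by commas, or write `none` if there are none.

1 → no match
2 → no match
3 → no match
4 → match
5 → match
6 → match
7 → match
8 → no match
9 → match

4, 5, 6, 7, 9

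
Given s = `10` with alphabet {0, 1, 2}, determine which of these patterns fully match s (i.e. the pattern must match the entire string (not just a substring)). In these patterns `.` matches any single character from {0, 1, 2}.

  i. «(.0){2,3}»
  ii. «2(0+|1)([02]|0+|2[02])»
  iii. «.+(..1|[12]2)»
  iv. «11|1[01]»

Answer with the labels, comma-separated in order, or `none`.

i → no match
ii → no match — must start with `2`
iii → no match
iv → match

iv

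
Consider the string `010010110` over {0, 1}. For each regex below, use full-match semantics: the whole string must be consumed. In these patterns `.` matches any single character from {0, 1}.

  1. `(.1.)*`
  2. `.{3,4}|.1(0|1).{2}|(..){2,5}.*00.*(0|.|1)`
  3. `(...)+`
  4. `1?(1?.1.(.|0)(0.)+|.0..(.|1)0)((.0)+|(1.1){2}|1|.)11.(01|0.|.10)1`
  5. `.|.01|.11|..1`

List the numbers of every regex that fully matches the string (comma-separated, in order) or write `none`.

1, 3

1 → match
2 → no match
3 → match
4 → no match — must end with `1`
5 → no match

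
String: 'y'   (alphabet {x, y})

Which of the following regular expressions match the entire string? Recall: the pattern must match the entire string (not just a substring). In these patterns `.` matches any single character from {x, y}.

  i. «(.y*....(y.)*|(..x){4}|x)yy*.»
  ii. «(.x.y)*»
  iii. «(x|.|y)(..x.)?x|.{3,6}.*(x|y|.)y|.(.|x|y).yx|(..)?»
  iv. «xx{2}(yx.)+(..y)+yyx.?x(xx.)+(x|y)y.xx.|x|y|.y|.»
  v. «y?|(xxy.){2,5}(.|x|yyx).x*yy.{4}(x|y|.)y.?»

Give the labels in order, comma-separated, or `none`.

i → no match
ii → no match
iii → no match
iv → match
v → match

iv, v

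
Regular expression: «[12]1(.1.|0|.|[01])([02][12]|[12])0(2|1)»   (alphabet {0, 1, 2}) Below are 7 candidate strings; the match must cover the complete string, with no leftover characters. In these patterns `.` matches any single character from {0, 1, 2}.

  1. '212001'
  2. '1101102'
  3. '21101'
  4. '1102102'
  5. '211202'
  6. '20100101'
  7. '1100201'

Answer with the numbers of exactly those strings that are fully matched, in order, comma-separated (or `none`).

1 → no match
2 → no match
3 → no match
4 → match
5 → match
6 → no match
7 → match

4, 5, 7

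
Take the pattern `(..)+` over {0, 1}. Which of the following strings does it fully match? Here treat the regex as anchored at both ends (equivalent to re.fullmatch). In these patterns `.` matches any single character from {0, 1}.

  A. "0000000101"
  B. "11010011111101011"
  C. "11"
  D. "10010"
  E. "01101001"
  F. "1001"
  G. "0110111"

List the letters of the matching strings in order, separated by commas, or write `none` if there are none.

A → match
B → no match
C → match
D → no match
E → match
F → match
G → no match

A, C, E, F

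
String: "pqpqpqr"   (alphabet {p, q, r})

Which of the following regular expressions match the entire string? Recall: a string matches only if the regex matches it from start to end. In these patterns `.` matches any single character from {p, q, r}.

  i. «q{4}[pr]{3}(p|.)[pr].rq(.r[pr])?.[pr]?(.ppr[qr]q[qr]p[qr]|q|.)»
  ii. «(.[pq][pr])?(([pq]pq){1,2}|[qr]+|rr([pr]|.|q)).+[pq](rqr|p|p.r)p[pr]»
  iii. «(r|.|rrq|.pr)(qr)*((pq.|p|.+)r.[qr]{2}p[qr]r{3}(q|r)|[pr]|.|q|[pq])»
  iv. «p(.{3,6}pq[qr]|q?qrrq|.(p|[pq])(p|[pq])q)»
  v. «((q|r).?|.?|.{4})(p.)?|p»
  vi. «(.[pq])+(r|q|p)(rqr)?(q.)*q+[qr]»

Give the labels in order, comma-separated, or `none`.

iv, vi

i → no match — must start with "q"
ii → no match
iii → no match
iv → match
v → no match
vi → match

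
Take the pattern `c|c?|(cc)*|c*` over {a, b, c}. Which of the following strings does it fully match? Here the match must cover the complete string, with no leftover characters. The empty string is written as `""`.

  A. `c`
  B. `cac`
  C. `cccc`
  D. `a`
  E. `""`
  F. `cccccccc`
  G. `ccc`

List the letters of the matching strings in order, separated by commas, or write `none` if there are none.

A → match
B → no match
C → match
D → no match
E → match
F → match
G → match

A, C, E, F, G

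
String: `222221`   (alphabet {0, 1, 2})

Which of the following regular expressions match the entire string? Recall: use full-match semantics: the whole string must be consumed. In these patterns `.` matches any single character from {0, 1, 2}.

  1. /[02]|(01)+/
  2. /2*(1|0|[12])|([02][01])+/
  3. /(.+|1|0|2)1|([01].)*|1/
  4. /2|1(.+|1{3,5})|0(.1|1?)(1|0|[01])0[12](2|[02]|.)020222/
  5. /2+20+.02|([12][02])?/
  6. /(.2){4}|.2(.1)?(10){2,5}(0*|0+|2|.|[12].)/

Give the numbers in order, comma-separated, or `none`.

1 → no match
2 → match
3 → match
4 → no match
5 → no match
6 → no match

2, 3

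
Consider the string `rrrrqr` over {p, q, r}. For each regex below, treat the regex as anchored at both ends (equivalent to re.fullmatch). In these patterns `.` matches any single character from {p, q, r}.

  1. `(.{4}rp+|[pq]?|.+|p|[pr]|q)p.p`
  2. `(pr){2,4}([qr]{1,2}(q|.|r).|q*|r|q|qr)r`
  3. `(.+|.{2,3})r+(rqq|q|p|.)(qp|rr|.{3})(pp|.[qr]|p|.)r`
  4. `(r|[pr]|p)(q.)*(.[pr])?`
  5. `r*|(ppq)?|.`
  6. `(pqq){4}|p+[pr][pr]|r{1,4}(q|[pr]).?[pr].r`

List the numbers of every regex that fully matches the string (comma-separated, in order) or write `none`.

6

1 → no match — must end with `p`
2 → no match — must start with `pr`
3 → no match
4 → no match
5 → no match
6 → match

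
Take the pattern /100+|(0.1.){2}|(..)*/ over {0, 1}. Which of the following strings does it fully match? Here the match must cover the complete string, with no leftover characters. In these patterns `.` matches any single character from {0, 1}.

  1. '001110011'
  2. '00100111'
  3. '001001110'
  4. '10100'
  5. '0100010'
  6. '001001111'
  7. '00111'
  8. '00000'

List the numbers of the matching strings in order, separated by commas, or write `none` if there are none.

1 → no match
2 → match
3 → no match
4 → no match
5 → no match
6 → no match
7 → no match
8 → no match

2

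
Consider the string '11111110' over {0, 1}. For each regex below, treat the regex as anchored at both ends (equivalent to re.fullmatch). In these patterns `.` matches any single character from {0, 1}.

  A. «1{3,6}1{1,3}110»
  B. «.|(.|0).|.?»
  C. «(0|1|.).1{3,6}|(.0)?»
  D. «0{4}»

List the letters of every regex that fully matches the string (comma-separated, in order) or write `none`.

A

A → match
B → no match
C → no match
D → no match — must start with '0'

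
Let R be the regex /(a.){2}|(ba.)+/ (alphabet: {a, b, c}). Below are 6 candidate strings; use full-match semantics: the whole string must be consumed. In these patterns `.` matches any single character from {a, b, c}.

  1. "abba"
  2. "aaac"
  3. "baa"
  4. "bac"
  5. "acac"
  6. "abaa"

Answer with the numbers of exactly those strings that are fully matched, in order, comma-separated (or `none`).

1. "abba" → no match
2. "aaac" → match
3. "baa" → match
4. "bac" → match
5. "acac" → match
6. "abaa" → match

2, 3, 4, 5, 6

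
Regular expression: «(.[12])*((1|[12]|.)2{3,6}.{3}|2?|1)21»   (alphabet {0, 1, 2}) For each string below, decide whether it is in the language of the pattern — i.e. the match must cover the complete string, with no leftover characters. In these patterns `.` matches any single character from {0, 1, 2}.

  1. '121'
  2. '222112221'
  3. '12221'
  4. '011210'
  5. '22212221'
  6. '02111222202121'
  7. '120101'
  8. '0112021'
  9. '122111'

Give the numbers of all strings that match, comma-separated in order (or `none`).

1 → match
2 → match
3 → match
4 → no match — must end with '21'
5 → match
6 → match
7 → no match — must end with '21'
8 → no match
9 → no match — must end with '21'

1, 2, 3, 5, 6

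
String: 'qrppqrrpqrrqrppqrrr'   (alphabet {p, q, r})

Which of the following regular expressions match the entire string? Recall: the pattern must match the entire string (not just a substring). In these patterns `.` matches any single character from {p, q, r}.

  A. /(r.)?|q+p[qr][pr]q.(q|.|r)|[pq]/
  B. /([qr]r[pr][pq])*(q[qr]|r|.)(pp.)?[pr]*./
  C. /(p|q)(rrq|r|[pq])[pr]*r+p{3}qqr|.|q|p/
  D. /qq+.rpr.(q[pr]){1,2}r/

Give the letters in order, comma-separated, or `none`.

B

A → no match
B → match
C → no match
D → no match — must start with 'qq'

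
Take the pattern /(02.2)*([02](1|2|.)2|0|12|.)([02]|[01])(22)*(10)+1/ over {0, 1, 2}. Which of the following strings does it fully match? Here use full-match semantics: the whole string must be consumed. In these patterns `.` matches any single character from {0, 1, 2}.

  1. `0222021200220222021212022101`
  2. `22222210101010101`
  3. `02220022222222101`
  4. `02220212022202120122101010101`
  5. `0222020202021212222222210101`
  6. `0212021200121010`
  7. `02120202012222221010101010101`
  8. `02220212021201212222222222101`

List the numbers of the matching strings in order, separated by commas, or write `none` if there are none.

2, 3, 4, 5, 7, 8

1 → no match
2 → match
3 → match
4 → match
5 → match
6 → no match — must end with `101`
7 → match
8 → match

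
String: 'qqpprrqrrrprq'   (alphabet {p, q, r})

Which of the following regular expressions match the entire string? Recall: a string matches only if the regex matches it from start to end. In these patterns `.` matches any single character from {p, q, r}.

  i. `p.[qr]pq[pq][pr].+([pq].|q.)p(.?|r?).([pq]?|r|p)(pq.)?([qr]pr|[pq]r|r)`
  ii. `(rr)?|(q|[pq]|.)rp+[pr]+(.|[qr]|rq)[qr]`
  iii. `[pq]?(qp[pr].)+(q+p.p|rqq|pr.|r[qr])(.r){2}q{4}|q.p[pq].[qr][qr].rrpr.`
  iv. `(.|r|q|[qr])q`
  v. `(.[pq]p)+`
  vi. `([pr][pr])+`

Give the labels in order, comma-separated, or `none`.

i → no match — must start with 'p'
ii → no match
iii → match
iv → no match
v → no match — must end with 'p'
vi → no match

iii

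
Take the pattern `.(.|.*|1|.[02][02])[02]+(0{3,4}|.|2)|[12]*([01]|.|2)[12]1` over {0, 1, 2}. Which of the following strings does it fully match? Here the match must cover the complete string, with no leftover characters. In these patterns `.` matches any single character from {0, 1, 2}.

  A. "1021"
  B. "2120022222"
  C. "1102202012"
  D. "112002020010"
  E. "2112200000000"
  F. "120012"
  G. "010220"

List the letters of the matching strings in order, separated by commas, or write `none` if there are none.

A → match
B → match
C → no match
D → no match
E → match
F → no match
G → match

A, B, E, G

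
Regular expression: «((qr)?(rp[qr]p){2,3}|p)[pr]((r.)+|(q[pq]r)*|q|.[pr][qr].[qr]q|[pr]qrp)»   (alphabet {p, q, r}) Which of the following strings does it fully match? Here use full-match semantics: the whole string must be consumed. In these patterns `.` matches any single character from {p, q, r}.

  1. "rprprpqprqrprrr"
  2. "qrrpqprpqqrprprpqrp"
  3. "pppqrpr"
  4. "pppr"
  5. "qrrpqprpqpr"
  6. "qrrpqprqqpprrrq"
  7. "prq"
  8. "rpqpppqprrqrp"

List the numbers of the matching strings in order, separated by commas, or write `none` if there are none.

1 → no match
2 → no match
3 → no match
4 → no match
5 → match
6 → no match
7 → match
8 → no match

5, 7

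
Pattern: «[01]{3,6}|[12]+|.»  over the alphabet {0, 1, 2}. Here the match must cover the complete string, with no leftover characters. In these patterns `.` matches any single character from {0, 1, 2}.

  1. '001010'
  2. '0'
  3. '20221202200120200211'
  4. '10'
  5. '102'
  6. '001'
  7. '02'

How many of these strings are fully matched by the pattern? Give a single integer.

1. '001010' → match
2. '0' → match
3 → no match
4. '10' → no match
5. '102' → no match
6. '001' → match
7. '02' → no match
Total matched: 3

3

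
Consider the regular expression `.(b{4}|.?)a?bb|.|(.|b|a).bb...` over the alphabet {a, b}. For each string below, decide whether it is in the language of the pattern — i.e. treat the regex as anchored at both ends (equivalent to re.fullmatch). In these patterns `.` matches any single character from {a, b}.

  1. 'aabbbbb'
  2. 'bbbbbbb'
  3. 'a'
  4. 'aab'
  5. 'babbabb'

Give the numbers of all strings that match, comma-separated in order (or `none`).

1 → match
2 → match
3 → match
4 → no match
5 → match

1, 2, 3, 5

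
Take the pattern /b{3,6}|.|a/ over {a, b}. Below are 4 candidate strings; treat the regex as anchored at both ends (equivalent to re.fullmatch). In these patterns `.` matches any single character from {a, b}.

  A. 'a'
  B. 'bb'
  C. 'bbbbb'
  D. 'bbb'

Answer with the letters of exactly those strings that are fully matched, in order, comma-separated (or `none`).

A → match
B → no match
C → match
D → match

A, C, D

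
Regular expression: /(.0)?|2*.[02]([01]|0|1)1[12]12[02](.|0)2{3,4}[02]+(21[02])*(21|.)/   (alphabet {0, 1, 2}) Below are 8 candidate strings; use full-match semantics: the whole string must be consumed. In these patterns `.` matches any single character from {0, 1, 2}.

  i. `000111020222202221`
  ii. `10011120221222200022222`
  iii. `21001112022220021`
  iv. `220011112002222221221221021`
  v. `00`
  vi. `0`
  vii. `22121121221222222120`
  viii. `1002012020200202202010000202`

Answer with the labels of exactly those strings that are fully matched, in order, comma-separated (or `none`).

iii, iv, v, vii

i → no match
ii → no match
iii → match
iv → match
v. `00` → match
vi. `0` → no match
vii → match
viii → no match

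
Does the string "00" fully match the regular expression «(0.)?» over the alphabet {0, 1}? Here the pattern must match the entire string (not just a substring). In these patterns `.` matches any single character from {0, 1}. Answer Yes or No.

Yes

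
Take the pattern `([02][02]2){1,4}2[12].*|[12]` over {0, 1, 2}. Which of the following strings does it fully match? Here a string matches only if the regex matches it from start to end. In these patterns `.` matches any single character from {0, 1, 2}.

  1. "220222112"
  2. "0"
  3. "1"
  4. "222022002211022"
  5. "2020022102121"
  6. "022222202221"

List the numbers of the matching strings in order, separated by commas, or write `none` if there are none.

3, 4, 5, 6

1 → no match
2 → no match
3 → match
4 → match
5 → match
6 → match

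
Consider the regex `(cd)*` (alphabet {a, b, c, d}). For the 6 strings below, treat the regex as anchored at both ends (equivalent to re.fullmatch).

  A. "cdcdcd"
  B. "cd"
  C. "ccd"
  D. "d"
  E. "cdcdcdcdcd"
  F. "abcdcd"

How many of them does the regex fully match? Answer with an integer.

A. "cdcdcd" → match
B. "cd" → match
C. "ccd" → no match
D. "d" → no match
E. "cdcdcdcdcd" → match
F. "abcdcd" → no match
Total matched: 3

3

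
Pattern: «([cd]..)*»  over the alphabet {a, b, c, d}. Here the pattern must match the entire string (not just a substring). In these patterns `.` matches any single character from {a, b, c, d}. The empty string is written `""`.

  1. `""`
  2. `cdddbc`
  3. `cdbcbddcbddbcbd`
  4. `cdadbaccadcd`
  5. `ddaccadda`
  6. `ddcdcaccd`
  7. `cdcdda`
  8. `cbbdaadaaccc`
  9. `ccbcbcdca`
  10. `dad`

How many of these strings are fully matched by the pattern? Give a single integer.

10

1. `""` → match
2. `cdddbc` → match
3 → match
4. `cdadbaccadcd` → match
5. `ddaccadda` → match
6. `ddcdcaccd` → match
7. `cdcdda` → match
8. `cbbdaadaaccc` → match
9. `ccbcbcdca` → match
10. `dad` → match
Total matched: 10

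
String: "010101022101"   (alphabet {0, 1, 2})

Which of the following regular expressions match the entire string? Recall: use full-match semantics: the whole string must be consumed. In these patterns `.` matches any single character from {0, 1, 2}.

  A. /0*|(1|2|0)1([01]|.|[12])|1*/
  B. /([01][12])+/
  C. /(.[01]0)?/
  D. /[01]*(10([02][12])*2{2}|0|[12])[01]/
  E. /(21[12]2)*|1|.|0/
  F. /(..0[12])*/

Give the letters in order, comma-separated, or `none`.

A → no match
B → no match
C → no match
D → no match
E → no match
F → match

F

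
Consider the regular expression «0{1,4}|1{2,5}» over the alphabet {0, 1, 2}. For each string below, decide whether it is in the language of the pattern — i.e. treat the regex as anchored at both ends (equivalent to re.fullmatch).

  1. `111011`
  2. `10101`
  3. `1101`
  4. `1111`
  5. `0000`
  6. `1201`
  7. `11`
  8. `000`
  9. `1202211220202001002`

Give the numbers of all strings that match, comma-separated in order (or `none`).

4, 5, 7, 8

1. `111011` → no match
2. `10101` → no match
3. `1101` → no match
4. `1111` → match
5. `0000` → match
6. `1201` → no match
7. `11` → match
8. `000` → match
9 → no match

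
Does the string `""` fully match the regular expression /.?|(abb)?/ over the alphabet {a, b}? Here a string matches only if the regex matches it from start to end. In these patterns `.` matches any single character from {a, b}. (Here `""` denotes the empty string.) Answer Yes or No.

Yes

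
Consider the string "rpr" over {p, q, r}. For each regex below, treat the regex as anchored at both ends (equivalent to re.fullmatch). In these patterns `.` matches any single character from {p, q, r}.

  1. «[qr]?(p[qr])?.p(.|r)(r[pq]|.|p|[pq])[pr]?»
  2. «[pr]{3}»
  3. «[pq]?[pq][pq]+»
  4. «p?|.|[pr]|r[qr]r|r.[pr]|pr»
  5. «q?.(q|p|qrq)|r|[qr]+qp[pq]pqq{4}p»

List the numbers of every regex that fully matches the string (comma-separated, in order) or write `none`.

2, 4

1 → no match
2 → match
3 → no match
4 → match
5 → no match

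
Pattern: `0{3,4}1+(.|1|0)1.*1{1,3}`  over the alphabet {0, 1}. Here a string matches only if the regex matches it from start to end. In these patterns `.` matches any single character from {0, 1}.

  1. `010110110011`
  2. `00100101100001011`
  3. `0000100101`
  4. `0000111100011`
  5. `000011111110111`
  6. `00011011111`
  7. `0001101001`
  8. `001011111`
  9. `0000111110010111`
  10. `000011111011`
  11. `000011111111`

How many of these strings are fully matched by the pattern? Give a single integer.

1. `010110110011` → no match
2 → no match
3. `0000100101` → no match
4 → match
5 → match
6. `00011011111` → match
7. `0001101001` → match
8. `001011111` → no match
9 → match
10. `000011111011` → match
11. `000011111111` → match
Total matched: 7

7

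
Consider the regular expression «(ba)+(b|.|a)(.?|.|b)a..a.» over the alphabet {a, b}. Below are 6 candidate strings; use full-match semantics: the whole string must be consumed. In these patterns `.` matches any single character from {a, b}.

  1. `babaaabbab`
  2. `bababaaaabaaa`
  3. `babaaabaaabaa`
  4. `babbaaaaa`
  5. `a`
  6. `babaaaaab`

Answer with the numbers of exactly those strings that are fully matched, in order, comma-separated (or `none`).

1 → match
2 → match
3 → no match
4 → match
5 → no match — must start with `ba`
6 → match

1, 2, 4, 6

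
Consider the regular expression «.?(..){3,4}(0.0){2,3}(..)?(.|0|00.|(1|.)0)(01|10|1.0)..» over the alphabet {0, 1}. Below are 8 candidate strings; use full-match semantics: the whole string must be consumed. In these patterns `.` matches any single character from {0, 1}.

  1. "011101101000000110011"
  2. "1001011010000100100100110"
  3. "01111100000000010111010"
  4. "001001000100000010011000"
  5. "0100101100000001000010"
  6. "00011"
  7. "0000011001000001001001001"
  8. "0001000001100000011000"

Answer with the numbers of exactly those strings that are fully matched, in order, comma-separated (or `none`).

1 → match
2 → match
3 → match
4 → no match
5 → no match
6 → no match
7 → match
8 → no match

1, 2, 3, 7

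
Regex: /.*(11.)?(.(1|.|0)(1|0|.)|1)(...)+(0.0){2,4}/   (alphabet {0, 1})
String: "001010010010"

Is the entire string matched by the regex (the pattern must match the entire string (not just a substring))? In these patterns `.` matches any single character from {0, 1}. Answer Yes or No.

Yes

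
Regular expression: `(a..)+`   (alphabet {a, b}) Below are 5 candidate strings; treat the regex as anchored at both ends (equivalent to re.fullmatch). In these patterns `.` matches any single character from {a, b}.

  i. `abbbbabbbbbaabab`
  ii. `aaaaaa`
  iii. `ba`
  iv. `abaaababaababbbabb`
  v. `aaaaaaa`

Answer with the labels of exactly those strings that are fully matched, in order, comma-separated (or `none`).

ii

i → no match
ii. `aaaaaa` → match
iii. `ba` → no match — must start with `a`
iv → no match
v. `aaaaaaa` → no match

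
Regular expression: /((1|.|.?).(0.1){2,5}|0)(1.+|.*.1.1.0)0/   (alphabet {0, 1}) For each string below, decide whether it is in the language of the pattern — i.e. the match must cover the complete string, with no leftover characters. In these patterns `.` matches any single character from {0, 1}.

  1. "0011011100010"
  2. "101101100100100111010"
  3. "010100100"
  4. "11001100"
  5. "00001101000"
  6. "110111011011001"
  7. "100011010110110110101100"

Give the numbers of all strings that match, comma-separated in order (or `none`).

1 → match
2 → match
3. "010100100" → match
4. "11001100" → no match
5. "00001101000" → match
6 → no match — must end with "0"
7 → no match

1, 2, 3, 5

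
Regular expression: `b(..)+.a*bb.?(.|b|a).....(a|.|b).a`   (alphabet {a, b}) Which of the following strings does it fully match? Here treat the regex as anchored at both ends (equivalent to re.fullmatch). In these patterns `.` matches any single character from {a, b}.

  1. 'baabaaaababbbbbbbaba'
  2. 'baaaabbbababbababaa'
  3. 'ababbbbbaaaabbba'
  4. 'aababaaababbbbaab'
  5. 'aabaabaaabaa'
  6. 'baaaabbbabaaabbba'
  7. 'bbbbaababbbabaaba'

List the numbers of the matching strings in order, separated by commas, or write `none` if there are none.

1 → no match
2 → no match
3 → no match — must start with 'b'
4 → no match — must start with 'b'
5 → no match — must start with 'b'
6 → match
7 → no match

6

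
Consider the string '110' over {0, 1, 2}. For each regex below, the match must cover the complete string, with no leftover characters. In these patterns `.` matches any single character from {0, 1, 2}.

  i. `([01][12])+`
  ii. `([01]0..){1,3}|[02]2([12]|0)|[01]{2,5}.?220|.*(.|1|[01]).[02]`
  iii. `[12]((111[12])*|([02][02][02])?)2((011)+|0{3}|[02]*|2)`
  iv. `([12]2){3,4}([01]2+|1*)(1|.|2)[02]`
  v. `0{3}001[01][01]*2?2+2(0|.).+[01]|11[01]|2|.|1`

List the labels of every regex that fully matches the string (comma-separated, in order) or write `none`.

i → no match
ii → match
iii → no match
iv → no match
v → match

ii, v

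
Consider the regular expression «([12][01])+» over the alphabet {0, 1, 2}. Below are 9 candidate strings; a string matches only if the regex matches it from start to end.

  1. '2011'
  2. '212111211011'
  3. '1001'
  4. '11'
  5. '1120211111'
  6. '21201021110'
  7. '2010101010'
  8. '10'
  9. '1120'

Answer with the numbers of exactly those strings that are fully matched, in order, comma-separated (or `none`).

1. '2011' → match
2. '212111211011' → match
3. '1001' → no match
4. '11' → match
5. '1120211111' → match
6. '21201021110' → no match
7. '2010101010' → match
8. '10' → match
9. '1120' → match

1, 2, 4, 5, 7, 8, 9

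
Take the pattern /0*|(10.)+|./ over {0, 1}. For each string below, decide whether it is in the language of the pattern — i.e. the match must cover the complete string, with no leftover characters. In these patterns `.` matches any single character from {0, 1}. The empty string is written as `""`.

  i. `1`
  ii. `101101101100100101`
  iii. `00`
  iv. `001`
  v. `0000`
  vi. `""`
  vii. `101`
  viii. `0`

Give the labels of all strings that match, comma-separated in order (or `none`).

i, ii, iii, v, vi, vii, viii

i. `1` → match
ii → match
iii. `00` → match
iv. `001` → no match
v. `0000` → match
vi. `""` → match
vii. `101` → match
viii. `0` → match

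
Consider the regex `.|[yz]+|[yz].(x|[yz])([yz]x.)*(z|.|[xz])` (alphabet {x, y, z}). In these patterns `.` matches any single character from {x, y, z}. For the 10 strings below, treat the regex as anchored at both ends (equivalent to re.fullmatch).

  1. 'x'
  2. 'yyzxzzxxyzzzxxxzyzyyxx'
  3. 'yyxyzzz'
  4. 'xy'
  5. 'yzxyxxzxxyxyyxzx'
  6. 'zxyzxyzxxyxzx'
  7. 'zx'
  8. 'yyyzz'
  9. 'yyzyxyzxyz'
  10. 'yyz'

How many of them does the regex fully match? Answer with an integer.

6

1. 'x' → match
2 → no match
3. 'yyxyzzz' → no match
4. 'xy' → no match
5 → match
6 → match
7. 'zx' → no match
8. 'yyyzz' → match
9. 'yyzyxyzxyz' → match
10. 'yyz' → match
Total matched: 6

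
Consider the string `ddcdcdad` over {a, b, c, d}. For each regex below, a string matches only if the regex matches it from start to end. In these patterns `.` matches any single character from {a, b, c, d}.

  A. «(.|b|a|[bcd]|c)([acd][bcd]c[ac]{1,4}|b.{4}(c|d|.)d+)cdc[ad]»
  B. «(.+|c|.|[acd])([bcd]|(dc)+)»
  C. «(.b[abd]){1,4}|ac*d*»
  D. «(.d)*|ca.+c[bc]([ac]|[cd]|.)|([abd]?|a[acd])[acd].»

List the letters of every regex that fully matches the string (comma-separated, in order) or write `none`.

B, D

A → no match
B → match
C → no match
D → match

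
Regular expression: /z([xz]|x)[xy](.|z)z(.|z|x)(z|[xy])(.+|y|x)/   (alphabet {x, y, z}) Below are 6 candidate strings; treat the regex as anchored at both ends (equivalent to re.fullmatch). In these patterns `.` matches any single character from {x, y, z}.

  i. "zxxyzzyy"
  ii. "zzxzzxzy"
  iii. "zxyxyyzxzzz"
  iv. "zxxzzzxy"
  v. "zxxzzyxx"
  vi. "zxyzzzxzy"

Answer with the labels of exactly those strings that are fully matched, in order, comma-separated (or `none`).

i, ii, iv, v, vi

i → match
ii → match
iii → no match
iv → match
v → match
vi → match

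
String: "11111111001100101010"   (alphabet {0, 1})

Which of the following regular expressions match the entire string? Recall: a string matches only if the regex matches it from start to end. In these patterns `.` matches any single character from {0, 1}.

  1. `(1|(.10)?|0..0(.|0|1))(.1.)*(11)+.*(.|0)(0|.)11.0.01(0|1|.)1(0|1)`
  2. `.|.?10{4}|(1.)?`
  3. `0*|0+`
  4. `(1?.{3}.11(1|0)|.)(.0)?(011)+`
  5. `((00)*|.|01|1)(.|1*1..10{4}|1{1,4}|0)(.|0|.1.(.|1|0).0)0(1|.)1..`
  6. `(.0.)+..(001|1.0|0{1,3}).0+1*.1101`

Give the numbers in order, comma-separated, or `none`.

1 → match
2 → no match
3 → no match
4 → no match — must end with "011"
5 → no match
6 → no match — must end with "1101"

1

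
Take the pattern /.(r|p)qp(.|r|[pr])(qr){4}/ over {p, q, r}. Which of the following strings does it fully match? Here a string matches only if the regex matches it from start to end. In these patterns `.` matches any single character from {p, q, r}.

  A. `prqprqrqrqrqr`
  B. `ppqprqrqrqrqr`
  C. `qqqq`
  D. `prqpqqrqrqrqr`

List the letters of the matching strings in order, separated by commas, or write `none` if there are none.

A → match
B → match
C → no match — must end with `qr`
D → match

A, B, D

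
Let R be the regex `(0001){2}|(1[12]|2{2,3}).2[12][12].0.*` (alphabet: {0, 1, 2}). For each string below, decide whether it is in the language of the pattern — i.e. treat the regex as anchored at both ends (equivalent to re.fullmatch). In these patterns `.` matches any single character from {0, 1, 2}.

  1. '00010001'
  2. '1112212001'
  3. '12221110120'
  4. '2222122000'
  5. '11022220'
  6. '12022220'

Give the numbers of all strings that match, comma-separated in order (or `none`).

1, 2, 3, 4, 5, 6

1 → match
2 → match
3 → match
4 → match
5 → match
6 → match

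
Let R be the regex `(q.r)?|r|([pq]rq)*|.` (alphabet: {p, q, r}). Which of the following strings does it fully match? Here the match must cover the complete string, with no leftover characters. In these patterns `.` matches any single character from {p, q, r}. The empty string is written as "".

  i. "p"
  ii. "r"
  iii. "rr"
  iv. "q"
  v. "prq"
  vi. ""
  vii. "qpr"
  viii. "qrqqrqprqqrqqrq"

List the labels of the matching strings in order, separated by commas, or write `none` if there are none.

i, ii, iv, v, vi, vii, viii

i. "p" → match
ii. "r" → match
iii. "rr" → no match
iv. "q" → match
v. "prq" → match
vi. "" → match
vii. "qpr" → match
viii → match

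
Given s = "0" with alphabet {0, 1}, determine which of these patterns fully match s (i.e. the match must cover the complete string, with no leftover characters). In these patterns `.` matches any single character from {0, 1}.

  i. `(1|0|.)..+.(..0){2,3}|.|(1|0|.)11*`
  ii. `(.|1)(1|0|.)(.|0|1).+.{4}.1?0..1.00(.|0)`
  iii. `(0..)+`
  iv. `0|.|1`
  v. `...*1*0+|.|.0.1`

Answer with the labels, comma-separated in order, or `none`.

i → match
ii → no match
iii → no match
iv → match
v → match

i, iv, v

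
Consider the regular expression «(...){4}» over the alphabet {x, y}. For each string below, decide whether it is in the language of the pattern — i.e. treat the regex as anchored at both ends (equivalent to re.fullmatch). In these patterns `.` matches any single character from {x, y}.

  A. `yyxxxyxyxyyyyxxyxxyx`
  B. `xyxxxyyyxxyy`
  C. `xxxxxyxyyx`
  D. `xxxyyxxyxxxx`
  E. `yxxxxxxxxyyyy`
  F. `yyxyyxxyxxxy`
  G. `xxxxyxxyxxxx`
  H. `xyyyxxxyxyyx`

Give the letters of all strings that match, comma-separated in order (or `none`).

B, D, F, G, H

A → no match
B → match
C → no match
D → match
E → no match
F → match
G → match
H → match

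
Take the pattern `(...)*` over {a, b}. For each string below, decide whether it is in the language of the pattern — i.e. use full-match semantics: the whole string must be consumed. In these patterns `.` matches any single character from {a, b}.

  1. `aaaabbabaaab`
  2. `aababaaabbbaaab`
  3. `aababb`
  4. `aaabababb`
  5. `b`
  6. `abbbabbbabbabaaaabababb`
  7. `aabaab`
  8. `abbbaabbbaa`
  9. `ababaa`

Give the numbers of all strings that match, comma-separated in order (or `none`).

1 → match
2 → match
3 → match
4 → match
5 → no match
6 → no match
7 → match
8 → no match
9 → match

1, 2, 3, 4, 7, 9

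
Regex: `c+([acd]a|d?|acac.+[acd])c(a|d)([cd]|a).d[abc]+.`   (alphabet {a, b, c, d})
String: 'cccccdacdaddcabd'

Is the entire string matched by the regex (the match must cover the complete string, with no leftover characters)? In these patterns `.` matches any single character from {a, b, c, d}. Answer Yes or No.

Yes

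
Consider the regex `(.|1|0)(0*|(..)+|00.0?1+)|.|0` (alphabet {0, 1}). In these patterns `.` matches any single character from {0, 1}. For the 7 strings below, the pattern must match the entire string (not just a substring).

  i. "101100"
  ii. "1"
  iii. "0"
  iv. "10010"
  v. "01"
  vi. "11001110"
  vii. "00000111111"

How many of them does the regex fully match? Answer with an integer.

4

i → no match
ii → match
iii → match
iv → match
v → no match
vi → no match
vii → match
Total matched: 4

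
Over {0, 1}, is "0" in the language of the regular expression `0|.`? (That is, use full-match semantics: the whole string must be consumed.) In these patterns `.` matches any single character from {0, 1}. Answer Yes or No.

Yes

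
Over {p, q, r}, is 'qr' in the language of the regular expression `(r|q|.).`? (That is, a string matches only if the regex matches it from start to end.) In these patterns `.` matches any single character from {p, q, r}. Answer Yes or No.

Yes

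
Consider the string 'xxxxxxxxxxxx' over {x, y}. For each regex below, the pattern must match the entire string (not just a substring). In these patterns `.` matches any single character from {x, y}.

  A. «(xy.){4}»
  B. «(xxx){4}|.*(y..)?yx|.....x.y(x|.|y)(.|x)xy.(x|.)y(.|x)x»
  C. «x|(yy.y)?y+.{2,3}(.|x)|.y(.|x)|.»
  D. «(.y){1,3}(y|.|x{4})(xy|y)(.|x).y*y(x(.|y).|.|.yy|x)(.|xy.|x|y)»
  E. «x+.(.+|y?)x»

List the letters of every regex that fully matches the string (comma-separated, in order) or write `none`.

B, E

A → no match — must start with 'xy'
B → match
C → no match
D → no match
E → match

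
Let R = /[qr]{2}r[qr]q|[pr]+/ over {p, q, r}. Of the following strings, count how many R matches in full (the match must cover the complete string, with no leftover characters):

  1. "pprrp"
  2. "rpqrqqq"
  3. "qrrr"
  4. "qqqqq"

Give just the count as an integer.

1 → match
2 → no match
3 → no match
4 → no match
Total matched: 1

1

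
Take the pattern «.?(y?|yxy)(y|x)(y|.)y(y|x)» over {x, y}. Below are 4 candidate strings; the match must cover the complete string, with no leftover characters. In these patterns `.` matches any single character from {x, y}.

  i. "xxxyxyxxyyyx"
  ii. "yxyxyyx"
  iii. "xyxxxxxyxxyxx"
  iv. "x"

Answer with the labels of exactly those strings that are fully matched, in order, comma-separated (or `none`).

i → no match
ii → match
iii → no match
iv → no match

ii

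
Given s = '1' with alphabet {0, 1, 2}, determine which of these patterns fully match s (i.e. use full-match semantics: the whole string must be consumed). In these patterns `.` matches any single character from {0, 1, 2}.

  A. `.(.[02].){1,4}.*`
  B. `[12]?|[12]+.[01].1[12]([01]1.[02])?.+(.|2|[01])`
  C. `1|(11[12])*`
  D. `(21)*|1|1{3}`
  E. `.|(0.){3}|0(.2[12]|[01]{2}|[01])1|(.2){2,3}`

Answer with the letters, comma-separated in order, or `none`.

B, C, D, E

A → no match
B → match
C → match
D → match
E → match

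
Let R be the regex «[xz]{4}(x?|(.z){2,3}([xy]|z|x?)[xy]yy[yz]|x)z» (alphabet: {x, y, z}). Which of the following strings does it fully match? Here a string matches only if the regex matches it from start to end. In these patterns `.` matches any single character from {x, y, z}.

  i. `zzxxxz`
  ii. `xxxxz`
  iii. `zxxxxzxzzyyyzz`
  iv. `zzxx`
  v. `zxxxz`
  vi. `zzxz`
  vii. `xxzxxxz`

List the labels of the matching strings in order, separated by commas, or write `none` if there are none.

i, ii, iii, v

i. `zzxxxz` → match
ii. `xxxxz` → match
iii → match
iv. `zzxx` → no match — must end with `z`
v. `zxxxz` → match
vi. `zzxz` → no match
vii. `xxzxxxz` → no match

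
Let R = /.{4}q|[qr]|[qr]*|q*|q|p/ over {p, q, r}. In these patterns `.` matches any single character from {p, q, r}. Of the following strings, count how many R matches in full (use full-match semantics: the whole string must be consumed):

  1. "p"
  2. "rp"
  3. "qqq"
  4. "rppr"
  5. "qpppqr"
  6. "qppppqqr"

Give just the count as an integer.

2

1 → match
2 → no match
3 → match
4 → no match
5 → no match
6 → no match
Total matched: 2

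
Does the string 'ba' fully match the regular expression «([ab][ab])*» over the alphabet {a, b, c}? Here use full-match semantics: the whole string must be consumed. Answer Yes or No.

Yes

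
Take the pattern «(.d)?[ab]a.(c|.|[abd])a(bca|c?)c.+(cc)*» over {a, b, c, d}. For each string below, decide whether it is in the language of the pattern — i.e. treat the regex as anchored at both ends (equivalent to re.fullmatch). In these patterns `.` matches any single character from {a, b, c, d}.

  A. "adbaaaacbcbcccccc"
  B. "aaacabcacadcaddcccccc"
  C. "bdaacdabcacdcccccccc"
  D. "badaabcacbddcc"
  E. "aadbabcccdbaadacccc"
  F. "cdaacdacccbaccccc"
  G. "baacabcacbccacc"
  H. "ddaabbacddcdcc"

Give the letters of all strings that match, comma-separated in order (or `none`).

A, B, C, D, F, G, H

A → match
B → match
C → match
D → match
E → no match
F → match
G → match
H → match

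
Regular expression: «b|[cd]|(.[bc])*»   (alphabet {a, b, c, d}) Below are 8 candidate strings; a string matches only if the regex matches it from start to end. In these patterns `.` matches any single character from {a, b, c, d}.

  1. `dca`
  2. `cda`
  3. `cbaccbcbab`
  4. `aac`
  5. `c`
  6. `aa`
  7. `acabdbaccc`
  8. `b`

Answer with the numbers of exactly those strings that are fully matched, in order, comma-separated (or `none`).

1 → no match
2 → no match
3 → match
4 → no match
5 → match
6 → no match
7 → match
8 → match

3, 5, 7, 8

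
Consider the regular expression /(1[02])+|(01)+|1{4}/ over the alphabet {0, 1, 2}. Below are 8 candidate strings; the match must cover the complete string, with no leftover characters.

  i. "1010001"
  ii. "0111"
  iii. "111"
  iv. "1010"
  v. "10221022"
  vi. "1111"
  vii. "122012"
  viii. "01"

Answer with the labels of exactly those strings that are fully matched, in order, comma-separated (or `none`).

iv, vi, viii

i → no match
ii → no match
iii → no match
iv → match
v → no match
vi → match
vii → no match
viii → match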